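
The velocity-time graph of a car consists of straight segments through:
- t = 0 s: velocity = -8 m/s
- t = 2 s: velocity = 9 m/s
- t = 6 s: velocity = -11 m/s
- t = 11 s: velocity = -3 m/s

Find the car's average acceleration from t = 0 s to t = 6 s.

Average acceleration = Δv/Δt = (-11 − -8)/(6 − 0) = -0.5 m/s².

-0.5 m/s²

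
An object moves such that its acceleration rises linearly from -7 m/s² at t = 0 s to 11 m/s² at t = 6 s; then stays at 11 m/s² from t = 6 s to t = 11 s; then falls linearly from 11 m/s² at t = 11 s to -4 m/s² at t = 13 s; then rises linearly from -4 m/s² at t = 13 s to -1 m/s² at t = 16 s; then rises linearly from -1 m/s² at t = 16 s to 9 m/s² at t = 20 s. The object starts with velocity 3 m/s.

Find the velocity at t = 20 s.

Δv equals the area under the a-t graph; then v = v₀ + Δv.
0–6 s: ½(-7 + 11)(6) = 12 m/s
6–11 s: 11 × 5 = 55 m/s
11–13 s: ½(11 + -4)(2) = 7 m/s
13–16 s: ½(-4 + -1)(3) = -7.5 m/s
16–20 s: ½(-1 + 9)(4) = 16 m/s
Δv = 82.5 m/s, so v(20) = 3 + (82.5) = 85.5 m/s.

85.5 m/s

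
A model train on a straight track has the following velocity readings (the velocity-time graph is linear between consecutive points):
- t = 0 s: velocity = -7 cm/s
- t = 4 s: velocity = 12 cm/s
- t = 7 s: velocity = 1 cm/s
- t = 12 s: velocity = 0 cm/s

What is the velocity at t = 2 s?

2.5 cm/s

On 0–4 s the graph is linear from -7 to 12 cm/s: v(2) = -7 + (12 − -7)·(2 − 0)/(4 − 0) = 2.5 cm/s.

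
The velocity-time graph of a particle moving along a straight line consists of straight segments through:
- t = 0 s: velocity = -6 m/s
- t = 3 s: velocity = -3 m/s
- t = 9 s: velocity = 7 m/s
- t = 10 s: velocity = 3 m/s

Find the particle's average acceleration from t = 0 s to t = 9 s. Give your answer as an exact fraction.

13/9 m/s²

Average acceleration = Δv/Δt = (7 − -6)/(9 − 0) = 13/9 m/s².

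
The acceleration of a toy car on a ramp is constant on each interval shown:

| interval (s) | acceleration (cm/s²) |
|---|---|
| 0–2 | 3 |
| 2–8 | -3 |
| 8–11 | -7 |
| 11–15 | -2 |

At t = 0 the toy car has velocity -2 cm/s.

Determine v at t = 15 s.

-43 cm/s

Δv equals the area under the a-t graph; then v = v₀ + Δv.
0–2 s: 3 × 2 = 6 cm/s
2–8 s: -3 × 6 = -18 cm/s
8–11 s: -7 × 3 = -21 cm/s
11–15 s: -2 × 4 = -8 cm/s
Δv = -41 cm/s, so v(15) = -2 + (-41) = -43 cm/s.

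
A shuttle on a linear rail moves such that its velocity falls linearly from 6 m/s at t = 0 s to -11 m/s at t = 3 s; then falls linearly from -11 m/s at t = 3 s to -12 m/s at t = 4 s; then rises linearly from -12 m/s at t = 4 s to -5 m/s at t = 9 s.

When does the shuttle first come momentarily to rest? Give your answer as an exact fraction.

v changes sign on 0–3 s (from 6 to -11); the graph is linear there, so v = 0 at t = 0 + (-6)·(3 − 0)/(-11 − 6) = 18/17 s.

t = 18/17 s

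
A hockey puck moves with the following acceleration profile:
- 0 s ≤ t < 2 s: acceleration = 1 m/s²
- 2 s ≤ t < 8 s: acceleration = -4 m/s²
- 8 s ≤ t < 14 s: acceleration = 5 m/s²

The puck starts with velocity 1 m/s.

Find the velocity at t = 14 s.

9 m/s

Δv equals the area under the a-t graph; then v = v₀ + Δv.
0–2 s: 1 × 2 = 2 m/s
2–8 s: -4 × 6 = -24 m/s
8–14 s: 5 × 6 = 30 m/s
Δv = 8 m/s, so v(14) = 1 + (8) = 9 m/s.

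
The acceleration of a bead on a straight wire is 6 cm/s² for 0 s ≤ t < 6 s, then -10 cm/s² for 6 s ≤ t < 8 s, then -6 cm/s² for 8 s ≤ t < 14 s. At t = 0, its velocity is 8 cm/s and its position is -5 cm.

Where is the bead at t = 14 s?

255 cm

On each constant-a segment, Δv = aΔt and Δx = v₀Δt + ½aΔt²; chain segment to segment.
0–6 s: v starts 8 cm/s; Δx = 8·6 + ½·6·6² = 156 cm; v ends 44 cm/s.
6–8 s: v starts 44 cm/s; Δx = 44·2 + ½·-10·2² = 68 cm; v ends 24 cm/s.
8–14 s: v starts 24 cm/s; Δx = 24·6 + ½·-6·6² = 36 cm; v ends -12 cm/s.
x(14) = -5 + Σ Δx = 255 cm.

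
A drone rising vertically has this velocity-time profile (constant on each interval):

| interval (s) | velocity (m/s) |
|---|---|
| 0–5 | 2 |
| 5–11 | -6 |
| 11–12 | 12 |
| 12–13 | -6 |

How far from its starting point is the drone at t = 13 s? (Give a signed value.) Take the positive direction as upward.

-20 m

Displacement is the signed area under the v-t curve.
0–5 s: 2 × 5 = 10 m
5–11 s: -6 × 6 = -36 m
11–12 s: 12 × 1 = 12 m
12–13 s: -6 × 1 = -6 m
Net displacement = -20 m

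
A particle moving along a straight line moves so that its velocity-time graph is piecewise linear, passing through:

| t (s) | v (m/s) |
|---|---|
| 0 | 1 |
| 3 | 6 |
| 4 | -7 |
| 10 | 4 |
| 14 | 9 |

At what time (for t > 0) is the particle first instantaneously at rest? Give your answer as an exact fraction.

t = 45/13 s

v changes sign on 3–4 s (from 6 to -7); the graph is linear there, so v = 0 at t = 3 + (-6)·(4 − 3)/(-7 − 6) = 45/13 s.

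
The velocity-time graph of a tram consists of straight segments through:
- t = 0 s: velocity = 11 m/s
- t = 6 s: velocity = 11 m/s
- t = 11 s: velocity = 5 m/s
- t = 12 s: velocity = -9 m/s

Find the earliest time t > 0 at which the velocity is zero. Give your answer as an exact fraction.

v changes sign on 11–12 s (from 5 to -9); the graph is linear there, so v = 0 at t = 11 + (-5)·(12 − 11)/(-9 − 5) = 159/14 s.

t = 159/14 s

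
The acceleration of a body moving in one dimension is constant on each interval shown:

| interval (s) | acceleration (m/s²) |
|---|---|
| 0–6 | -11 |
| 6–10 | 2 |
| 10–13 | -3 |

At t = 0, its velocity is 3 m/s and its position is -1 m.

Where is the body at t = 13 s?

-595.5 m

On each constant-a segment, Δv = aΔt and Δx = v₀Δt + ½aΔt²; chain segment to segment.
0–6 s: v starts 3 m/s; Δx = 3·6 + ½·-11·6² = -180 m; v ends -63 m/s.
6–10 s: v starts -63 m/s; Δx = -63·4 + ½·2·4² = -236 m; v ends -55 m/s.
10–13 s: v starts -55 m/s; Δx = -55·3 + ½·-3·3² = -178.5 m; v ends -64 m/s.
x(13) = -1 + Σ Δx = -595.5 m.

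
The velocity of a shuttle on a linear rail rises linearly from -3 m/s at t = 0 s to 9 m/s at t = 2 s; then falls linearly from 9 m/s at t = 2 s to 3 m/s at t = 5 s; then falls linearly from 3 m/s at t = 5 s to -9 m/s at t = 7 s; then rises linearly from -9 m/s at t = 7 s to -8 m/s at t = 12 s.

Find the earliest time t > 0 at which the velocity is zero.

v changes sign on 0–2 s (from -3 to 9); the graph is linear there, so v = 0 at t = 0 + (3)·(2 − 0)/(9 − -3) = 0.5 s.

t = 0.5 s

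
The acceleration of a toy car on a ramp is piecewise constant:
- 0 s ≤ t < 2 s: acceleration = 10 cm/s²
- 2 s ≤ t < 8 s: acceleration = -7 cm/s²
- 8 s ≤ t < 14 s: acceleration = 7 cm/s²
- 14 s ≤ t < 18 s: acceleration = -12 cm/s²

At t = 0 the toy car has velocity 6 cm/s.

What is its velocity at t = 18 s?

Δv equals the area under the a-t graph; then v = v₀ + Δv.
0–2 s: 10 × 2 = 20 cm/s
2–8 s: -7 × 6 = -42 cm/s
8–14 s: 7 × 6 = 42 cm/s
14–18 s: -12 × 4 = -48 cm/s
Δv = -28 cm/s, so v(18) = 6 + (-28) = -22 cm/s.

-22 cm/s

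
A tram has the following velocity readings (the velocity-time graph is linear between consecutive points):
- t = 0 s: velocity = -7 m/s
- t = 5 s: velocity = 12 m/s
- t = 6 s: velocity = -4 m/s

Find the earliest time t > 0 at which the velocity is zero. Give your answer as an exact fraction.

v changes sign on 0–5 s (from -7 to 12); the graph is linear there, so v = 0 at t = 0 + (7)·(5 − 0)/(12 − -7) = 35/19 s.

t = 35/19 s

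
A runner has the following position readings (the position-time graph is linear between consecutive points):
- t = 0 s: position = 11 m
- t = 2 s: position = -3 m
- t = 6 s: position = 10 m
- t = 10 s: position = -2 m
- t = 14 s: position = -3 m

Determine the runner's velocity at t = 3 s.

Velocity is the slope of the x-t graph on 2–6 s: (10 − -3)/(6 − 2) = 3.25 m/s.

3.25 m/s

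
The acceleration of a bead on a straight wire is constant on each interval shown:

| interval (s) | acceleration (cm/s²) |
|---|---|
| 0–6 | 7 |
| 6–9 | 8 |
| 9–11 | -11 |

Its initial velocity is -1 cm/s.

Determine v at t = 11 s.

Δv equals the area under the a-t graph; then v = v₀ + Δv.
0–6 s: 7 × 6 = 42 cm/s
6–9 s: 8 × 3 = 24 cm/s
9–11 s: -11 × 2 = -22 cm/s
Δv = 44 cm/s, so v(11) = -1 + (44) = 43 cm/s.

43 cm/s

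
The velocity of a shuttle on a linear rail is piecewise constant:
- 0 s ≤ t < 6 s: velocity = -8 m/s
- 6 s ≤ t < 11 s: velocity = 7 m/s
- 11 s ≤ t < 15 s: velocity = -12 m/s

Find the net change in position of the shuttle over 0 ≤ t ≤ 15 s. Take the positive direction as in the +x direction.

-61 m

Net displacement equals the area under the velocity-time graph (areas below the axis count negative).
0–6 s: -8 × 6 = -48 m
6–11 s: 7 × 5 = 35 m
11–15 s: -12 × 4 = -48 m
Net displacement = -61 m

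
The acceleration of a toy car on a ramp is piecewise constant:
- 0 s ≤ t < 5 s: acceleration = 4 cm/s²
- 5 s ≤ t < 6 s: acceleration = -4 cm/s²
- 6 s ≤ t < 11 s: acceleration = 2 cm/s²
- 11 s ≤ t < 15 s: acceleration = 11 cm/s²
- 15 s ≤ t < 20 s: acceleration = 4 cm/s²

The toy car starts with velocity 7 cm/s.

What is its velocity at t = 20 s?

Δv equals the area under the a-t graph; then v = v₀ + Δv.
0–5 s: 4 × 5 = 20 cm/s
5–6 s: -4 × 1 = -4 cm/s
6–11 s: 2 × 5 = 10 cm/s
11–15 s: 11 × 4 = 44 cm/s
15–20 s: 4 × 5 = 20 cm/s
Δv = 90 cm/s, so v(20) = 7 + (90) = 97 cm/s.

97 cm/s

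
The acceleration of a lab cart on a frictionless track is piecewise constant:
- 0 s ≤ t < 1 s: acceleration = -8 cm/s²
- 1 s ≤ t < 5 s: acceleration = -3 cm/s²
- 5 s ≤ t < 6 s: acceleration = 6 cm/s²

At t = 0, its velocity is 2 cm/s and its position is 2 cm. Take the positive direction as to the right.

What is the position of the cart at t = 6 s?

-63 cm

On each constant-a segment, Δv = aΔt and Δx = v₀Δt + ½aΔt²; chain segment to segment.
0–1 s: v starts 2 cm/s; Δx = 2·1 + ½·-8·1² = -2 cm; v ends -6 cm/s.
1–5 s: v starts -6 cm/s; Δx = -6·4 + ½·-3·4² = -48 cm; v ends -18 cm/s.
5–6 s: v starts -18 cm/s; Δx = -18·1 + ½·6·1² = -15 cm; v ends -12 cm/s.
x(6) = 2 + Σ Δx = -63 cm.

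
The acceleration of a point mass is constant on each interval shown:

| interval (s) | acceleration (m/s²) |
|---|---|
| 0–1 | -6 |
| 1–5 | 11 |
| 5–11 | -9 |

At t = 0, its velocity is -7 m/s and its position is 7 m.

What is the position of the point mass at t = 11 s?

57 m

On each constant-a segment, Δv = aΔt and Δx = v₀Δt + ½aΔt²; chain segment to segment.
0–1 s: v starts -7 m/s; Δx = -7·1 + ½·-6·1² = -10 m; v ends -13 m/s.
1–5 s: v starts -13 m/s; Δx = -13·4 + ½·11·4² = 36 m; v ends 31 m/s.
5–11 s: v starts 31 m/s; Δx = 31·6 + ½·-9·6² = 24 m; v ends -23 m/s.
x(11) = 7 + Σ Δx = 57 m.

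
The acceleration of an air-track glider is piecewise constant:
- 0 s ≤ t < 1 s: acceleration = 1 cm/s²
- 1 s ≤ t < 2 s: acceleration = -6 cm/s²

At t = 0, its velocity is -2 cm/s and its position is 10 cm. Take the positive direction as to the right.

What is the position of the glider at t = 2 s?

4.5 cm

On each constant-a segment, Δv = aΔt and Δx = v₀Δt + ½aΔt²; chain segment to segment.
0–1 s: v starts -2 cm/s; Δx = -2·1 + ½·1·1² = -1.5 cm; v ends -1 cm/s.
1–2 s: v starts -1 cm/s; Δx = -1·1 + ½·-6·1² = -4 cm; v ends -7 cm/s.
x(2) = 10 + Σ Δx = 4.5 cm.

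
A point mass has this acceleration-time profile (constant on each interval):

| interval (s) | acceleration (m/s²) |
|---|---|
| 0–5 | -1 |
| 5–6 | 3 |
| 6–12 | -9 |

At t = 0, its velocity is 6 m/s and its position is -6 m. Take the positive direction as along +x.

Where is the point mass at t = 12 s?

On each constant-a segment, Δv = aΔt and Δx = v₀Δt + ½aΔt²; chain segment to segment.
0–5 s: v starts 6 m/s; Δx = 6·5 + ½·-1·5² = 17.5 m; v ends 1 m/s.
5–6 s: v starts 1 m/s; Δx = 1·1 + ½·3·1² = 2.5 m; v ends 4 m/s.
6–12 s: v starts 4 m/s; Δx = 4·6 + ½·-9·6² = -138 m; v ends -50 m/s.
x(12) = -6 + Σ Δx = -124 m.

-124 m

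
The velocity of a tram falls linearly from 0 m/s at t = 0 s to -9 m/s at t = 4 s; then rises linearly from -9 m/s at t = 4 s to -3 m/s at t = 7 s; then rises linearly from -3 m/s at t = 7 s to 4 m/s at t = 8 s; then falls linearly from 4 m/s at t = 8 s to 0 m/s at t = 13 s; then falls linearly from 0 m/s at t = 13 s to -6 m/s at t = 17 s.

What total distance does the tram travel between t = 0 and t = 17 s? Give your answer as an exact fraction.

Total distance travelled is ∫|v| dt — sum the magnitudes of each area piece.
0–4 s: |½(0 + -9)(4)| = 18 m
4–7 s: |½(-9 + -3)(3)| = 18 m
7–8 s: v = 0 at t = 52/7 s; triangle areas 9/14 + 8/7 = 25/14 m
8–13 s: |½(4 + 0)(5)| = 10 m
13–17 s: |½(0 + -6)(4)| = 12 m
Total distance = 837/14 m

837/14 m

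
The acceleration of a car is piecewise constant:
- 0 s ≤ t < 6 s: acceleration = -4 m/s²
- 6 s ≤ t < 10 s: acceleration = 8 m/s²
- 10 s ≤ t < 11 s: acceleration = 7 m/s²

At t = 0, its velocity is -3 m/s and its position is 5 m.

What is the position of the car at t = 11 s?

On each constant-a segment, Δv = aΔt and Δx = v₀Δt + ½aΔt²; chain segment to segment.
0–6 s: v starts -3 m/s; Δx = -3·6 + ½·-4·6² = -90 m; v ends -27 m/s.
6–10 s: v starts -27 m/s; Δx = -27·4 + ½·8·4² = -44 m; v ends 5 m/s.
10–11 s: v starts 5 m/s; Δx = 5·1 + ½·7·1² = 8.5 m; v ends 12 m/s.
x(11) = 5 + Σ Δx = -120.5 m.

-120.5 m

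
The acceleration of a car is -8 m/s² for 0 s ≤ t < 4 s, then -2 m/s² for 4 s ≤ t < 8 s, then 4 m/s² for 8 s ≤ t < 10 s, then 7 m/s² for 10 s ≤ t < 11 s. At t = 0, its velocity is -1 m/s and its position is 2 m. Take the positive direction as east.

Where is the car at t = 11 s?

On each constant-a segment, Δv = aΔt and Δx = v₀Δt + ½aΔt²; chain segment to segment.
0–4 s: v starts -1 m/s; Δx = -1·4 + ½·-8·4² = -68 m; v ends -33 m/s.
4–8 s: v starts -33 m/s; Δx = -33·4 + ½·-2·4² = -148 m; v ends -41 m/s.
8–10 s: v starts -41 m/s; Δx = -41·2 + ½·4·2² = -74 m; v ends -33 m/s.
10–11 s: v starts -33 m/s; Δx = -33·1 + ½·7·1² = -29.5 m; v ends -26 m/s.
x(11) = 2 + Σ Δx = -317.5 m.

-317.5 m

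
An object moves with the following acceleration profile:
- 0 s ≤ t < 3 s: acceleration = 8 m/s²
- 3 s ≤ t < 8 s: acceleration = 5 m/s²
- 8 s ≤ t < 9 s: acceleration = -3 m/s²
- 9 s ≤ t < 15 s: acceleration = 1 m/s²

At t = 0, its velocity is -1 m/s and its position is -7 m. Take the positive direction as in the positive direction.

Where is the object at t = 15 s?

On each constant-a segment, Δv = aΔt and Δx = v₀Δt + ½aΔt²; chain segment to segment.
0–3 s: v starts -1 m/s; Δx = -1·3 + ½·8·3² = 33 m; v ends 23 m/s.
3–8 s: v starts 23 m/s; Δx = 23·5 + ½·5·5² = 177.5 m; v ends 48 m/s.
8–9 s: v starts 48 m/s; Δx = 48·1 + ½·-3·1² = 46.5 m; v ends 45 m/s.
9–15 s: v starts 45 m/s; Δx = 45·6 + ½·1·6² = 288 m; v ends 51 m/s.
x(15) = -7 + Σ Δx = 538 m.

538 m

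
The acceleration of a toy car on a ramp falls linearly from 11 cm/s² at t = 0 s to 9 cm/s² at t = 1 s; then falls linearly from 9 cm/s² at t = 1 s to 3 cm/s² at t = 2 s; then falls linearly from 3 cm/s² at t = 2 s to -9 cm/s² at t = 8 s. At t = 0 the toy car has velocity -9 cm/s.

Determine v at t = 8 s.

-11 cm/s

Δv equals the area under the a-t graph; then v = v₀ + Δv.
0–1 s: ½(11 + 9)(1) = 10 cm/s
1–2 s: ½(9 + 3)(1) = 6 cm/s
2–8 s: ½(3 + -9)(6) = -18 cm/s
Δv = -2 cm/s, so v(8) = -9 + (-2) = -11 cm/s.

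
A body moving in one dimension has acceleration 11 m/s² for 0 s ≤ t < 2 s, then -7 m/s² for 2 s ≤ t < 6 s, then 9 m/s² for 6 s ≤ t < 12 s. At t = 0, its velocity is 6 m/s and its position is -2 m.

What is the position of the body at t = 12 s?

250 m

On each constant-a segment, Δv = aΔt and Δx = v₀Δt + ½aΔt²; chain segment to segment.
0–2 s: v starts 6 m/s; Δx = 6·2 + ½·11·2² = 34 m; v ends 28 m/s.
2–6 s: v starts 28 m/s; Δx = 28·4 + ½·-7·4² = 56 m; v ends 0 m/s.
6–12 s: v starts 0 m/s; Δx = 0·6 + ½·9·6² = 162 m; v ends 54 m/s.
x(12) = -2 + Σ Δx = 250 m.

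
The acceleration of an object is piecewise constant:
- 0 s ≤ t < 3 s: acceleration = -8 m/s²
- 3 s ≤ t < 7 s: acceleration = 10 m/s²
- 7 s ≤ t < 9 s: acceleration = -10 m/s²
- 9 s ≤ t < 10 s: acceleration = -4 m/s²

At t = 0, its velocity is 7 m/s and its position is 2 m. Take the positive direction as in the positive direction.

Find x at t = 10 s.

26 m

On each constant-a segment, Δv = aΔt and Δx = v₀Δt + ½aΔt²; chain segment to segment.
0–3 s: v starts 7 m/s; Δx = 7·3 + ½·-8·3² = -15 m; v ends -17 m/s.
3–7 s: v starts -17 m/s; Δx = -17·4 + ½·10·4² = 12 m; v ends 23 m/s.
7–9 s: v starts 23 m/s; Δx = 23·2 + ½·-10·2² = 26 m; v ends 3 m/s.
9–10 s: v starts 3 m/s; Δx = 3·1 + ½·-4·1² = 1 m; v ends -1 m/s.
x(10) = 2 + Σ Δx = 26 m.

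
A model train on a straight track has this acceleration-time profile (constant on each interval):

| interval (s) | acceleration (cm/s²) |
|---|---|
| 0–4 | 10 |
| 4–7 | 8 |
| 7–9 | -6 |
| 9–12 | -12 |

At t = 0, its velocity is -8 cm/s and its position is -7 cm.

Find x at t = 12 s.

351 cm

On each constant-a segment, Δv = aΔt and Δx = v₀Δt + ½aΔt²; chain segment to segment.
0–4 s: v starts -8 cm/s; Δx = -8·4 + ½·10·4² = 48 cm; v ends 32 cm/s.
4–7 s: v starts 32 cm/s; Δx = 32·3 + ½·8·3² = 132 cm; v ends 56 cm/s.
7–9 s: v starts 56 cm/s; Δx = 56·2 + ½·-6·2² = 100 cm; v ends 44 cm/s.
9–12 s: v starts 44 cm/s; Δx = 44·3 + ½·-12·3² = 78 cm; v ends 8 cm/s.
x(12) = -7 + Σ Δx = 351 cm.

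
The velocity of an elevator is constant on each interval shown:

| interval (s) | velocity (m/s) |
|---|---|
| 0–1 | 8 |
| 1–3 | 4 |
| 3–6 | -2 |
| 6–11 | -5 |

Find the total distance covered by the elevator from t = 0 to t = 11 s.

Distance (not displacement) is the total path length: add the absolute areas under v-t.
0–1 s: |8| × 1 = 8 m
1–3 s: |4| × 2 = 8 m
3–6 s: |-2| × 3 = 6 m
6–11 s: |-5| × 5 = 25 m
Total distance = 47 m

47 m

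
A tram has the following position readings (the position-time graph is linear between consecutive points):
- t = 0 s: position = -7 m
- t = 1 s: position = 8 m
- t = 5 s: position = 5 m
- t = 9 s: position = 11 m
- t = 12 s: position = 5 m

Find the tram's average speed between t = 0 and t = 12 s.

Average speed = (total path length)/(elapsed time); on a piecewise-linear x-t graph the path length is Σ|Δx|.
0–1 s: |Δx| = |8 − -7| = 15 m
1–5 s: |Δx| = |5 − 8| = 3 m
5–9 s: |Δx| = |11 − 5| = 6 m
9–12 s: |Δx| = |5 − 11| = 6 m
Total path = 30 m; average speed = 30/12 = 2.5 m/s.

2.5 m/s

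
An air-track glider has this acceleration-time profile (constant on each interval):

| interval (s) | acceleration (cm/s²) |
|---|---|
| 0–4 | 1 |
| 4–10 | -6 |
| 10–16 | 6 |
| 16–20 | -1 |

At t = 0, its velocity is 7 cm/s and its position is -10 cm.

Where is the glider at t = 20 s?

On each constant-a segment, Δv = aΔt and Δx = v₀Δt + ½aΔt²; chain segment to segment.
0–4 s: v starts 7 cm/s; Δx = 7·4 + ½·1·4² = 36 cm; v ends 11 cm/s.
4–10 s: v starts 11 cm/s; Δx = 11·6 + ½·-6·6² = -42 cm; v ends -25 cm/s.
10–16 s: v starts -25 cm/s; Δx = -25·6 + ½·6·6² = -42 cm; v ends 11 cm/s.
16–20 s: v starts 11 cm/s; Δx = 11·4 + ½·-1·4² = 36 cm; v ends 7 cm/s.
x(20) = -10 + Σ Δx = -22 cm.

-22 cm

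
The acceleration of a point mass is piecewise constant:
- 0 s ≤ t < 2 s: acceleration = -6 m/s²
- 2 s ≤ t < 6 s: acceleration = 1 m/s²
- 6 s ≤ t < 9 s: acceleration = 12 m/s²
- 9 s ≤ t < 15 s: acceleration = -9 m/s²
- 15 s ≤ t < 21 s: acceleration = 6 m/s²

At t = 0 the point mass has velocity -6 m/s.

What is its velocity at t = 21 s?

4 m/s

Δv equals the area under the a-t graph; then v = v₀ + Δv.
0–2 s: -6 × 2 = -12 m/s
2–6 s: 1 × 4 = 4 m/s
6–9 s: 12 × 3 = 36 m/s
9–15 s: -9 × 6 = -54 m/s
15–21 s: 6 × 6 = 36 m/s
Δv = 10 m/s, so v(21) = -6 + (10) = 4 m/s.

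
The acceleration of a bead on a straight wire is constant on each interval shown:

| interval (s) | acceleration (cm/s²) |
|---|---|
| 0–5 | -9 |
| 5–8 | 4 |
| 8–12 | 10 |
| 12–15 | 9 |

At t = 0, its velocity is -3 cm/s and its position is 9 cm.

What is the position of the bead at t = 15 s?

On each constant-a segment, Δv = aΔt and Δx = v₀Δt + ½aΔt²; chain segment to segment.
0–5 s: v starts -3 cm/s; Δx = -3·5 + ½·-9·5² = -127.5 cm; v ends -48 cm/s.
5–8 s: v starts -48 cm/s; Δx = -48·3 + ½·4·3² = -126 cm; v ends -36 cm/s.
8–12 s: v starts -36 cm/s; Δx = -36·4 + ½·10·4² = -64 cm; v ends 4 cm/s.
12–15 s: v starts 4 cm/s; Δx = 4·3 + ½·9·3² = 52.5 cm; v ends 31 cm/s.
x(15) = 9 + Σ Δx = -256 cm.

-256 cm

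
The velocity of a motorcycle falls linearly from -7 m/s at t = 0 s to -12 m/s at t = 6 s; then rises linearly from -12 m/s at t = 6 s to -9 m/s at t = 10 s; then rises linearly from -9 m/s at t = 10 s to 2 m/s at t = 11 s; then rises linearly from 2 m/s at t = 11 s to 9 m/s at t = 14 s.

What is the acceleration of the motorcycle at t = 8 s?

0.75 m/s²

Acceleration is the slope of the v-t graph on 6–10 s: (-9 − -12)/(10 − 6) = 0.75 m/s².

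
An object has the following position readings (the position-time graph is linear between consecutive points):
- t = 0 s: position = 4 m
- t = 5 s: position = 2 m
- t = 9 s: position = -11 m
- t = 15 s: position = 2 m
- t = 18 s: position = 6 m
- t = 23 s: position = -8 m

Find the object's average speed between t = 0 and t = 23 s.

2 m/s

Average speed = (total path length)/(elapsed time); on a piecewise-linear x-t graph the path length is Σ|Δx|.
0–5 s: |Δx| = |2 − 4| = 2 m
5–9 s: |Δx| = |-11 − 2| = 13 m
9–15 s: |Δx| = |2 − -11| = 13 m
15–18 s: |Δx| = |6 − 2| = 4 m
18–23 s: |Δx| = |-8 − 6| = 14 m
Total path = 46 m; average speed = 46/23 = 2 m/s.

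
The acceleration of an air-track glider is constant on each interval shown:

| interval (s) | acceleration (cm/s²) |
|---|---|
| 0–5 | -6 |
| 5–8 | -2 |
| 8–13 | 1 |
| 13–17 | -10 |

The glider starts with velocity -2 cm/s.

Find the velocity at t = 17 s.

Δv equals the area under the a-t graph; then v = v₀ + Δv.
0–5 s: -6 × 5 = -30 cm/s
5–8 s: -2 × 3 = -6 cm/s
8–13 s: 1 × 5 = 5 cm/s
13–17 s: -10 × 4 = -40 cm/s
Δv = -71 cm/s, so v(17) = -2 + (-71) = -73 cm/s.

-73 cm/s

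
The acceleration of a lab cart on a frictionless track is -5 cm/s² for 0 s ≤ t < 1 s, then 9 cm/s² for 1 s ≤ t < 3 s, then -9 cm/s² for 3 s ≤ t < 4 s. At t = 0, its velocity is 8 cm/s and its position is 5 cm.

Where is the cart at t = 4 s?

51 cm

On each constant-a segment, Δv = aΔt and Δx = v₀Δt + ½aΔt²; chain segment to segment.
0–1 s: v starts 8 cm/s; Δx = 8·1 + ½·-5·1² = 5.5 cm; v ends 3 cm/s.
1–3 s: v starts 3 cm/s; Δx = 3·2 + ½·9·2² = 24 cm; v ends 21 cm/s.
3–4 s: v starts 21 cm/s; Δx = 21·1 + ½·-9·1² = 16.5 cm; v ends 12 cm/s.
x(4) = 5 + Σ Δx = 51 cm.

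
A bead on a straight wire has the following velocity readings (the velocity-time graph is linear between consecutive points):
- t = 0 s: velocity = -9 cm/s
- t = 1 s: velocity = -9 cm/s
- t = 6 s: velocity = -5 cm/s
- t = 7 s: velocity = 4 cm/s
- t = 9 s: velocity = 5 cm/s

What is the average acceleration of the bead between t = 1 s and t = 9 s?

1.75 cm/s²

Average acceleration = Δv/Δt = (5 − -9)/(9 − 1) = 1.75 cm/s².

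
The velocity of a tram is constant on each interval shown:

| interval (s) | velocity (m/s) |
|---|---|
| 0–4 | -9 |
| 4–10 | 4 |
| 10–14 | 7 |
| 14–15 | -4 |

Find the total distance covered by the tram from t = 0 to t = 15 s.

92 m

Total distance travelled is ∫|v| dt — sum the magnitudes of each area piece.
0–4 s: |-9| × 4 = 36 m
4–10 s: |4| × 6 = 24 m
10–14 s: |7| × 4 = 28 m
14–15 s: |-4| × 1 = 4 m
Total distance = 92 m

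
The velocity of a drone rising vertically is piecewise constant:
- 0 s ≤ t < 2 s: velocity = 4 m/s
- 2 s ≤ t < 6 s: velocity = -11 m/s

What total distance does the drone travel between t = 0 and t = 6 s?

52 m

Distance (not displacement) is the total path length: add the absolute areas under v-t.
0–2 s: |4| × 2 = 8 m
2–6 s: |-11| × 4 = 44 m
Total distance = 52 m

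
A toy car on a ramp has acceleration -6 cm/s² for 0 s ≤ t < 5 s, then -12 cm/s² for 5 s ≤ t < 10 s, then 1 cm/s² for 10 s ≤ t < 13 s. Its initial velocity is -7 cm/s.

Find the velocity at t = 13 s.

-94 cm/s

Δv equals the area under the a-t graph; then v = v₀ + Δv.
0–5 s: -6 × 5 = -30 cm/s
5–10 s: -12 × 5 = -60 cm/s
10–13 s: 1 × 3 = 3 cm/s
Δv = -87 cm/s, so v(13) = -7 + (-87) = -94 cm/s.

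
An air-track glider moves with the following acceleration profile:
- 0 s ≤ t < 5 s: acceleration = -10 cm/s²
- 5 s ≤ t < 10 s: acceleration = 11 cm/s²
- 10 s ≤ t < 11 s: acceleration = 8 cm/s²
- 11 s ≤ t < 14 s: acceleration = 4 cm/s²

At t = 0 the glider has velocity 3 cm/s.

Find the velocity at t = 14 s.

Δv equals the area under the a-t graph; then v = v₀ + Δv.
0–5 s: -10 × 5 = -50 cm/s
5–10 s: 11 × 5 = 55 cm/s
10–11 s: 8 × 1 = 8 cm/s
11–14 s: 4 × 3 = 12 cm/s
Δv = 25 cm/s, so v(14) = 3 + (25) = 28 cm/s.

28 cm/s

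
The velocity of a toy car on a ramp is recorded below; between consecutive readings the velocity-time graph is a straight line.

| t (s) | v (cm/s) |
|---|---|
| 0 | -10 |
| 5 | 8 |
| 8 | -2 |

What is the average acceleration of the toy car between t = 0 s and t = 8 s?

Average acceleration = Δv/Δt = (-2 − -10)/(8 − 0) = 1 cm/s².

1 cm/s²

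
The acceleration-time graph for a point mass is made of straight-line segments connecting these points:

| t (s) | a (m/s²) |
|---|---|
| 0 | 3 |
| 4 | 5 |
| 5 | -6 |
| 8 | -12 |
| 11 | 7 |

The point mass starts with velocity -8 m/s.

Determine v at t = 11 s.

-27 m/s

Δv equals the area under the a-t graph; then v = v₀ + Δv.
0–4 s: ½(3 + 5)(4) = 16 m/s
4–5 s: ½(5 + -6)(1) = -0.5 m/s
5–8 s: ½(-6 + -12)(3) = -27 m/s
8–11 s: ½(-12 + 7)(3) = -7.5 m/s
Δv = -19 m/s, so v(11) = -8 + (-19) = -27 m/s.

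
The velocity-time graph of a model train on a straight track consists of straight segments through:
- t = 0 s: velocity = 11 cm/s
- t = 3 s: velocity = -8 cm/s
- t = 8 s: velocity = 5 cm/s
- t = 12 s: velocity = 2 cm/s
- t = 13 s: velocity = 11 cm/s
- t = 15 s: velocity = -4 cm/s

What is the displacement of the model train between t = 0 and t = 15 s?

24.5 cm

Displacement is the signed area under the v-t curve.
0–3 s: ½(11 + -8)(3) = 4.5 cm
3–8 s: ½(-8 + 5)(5) = -7.5 cm
8–12 s: ½(5 + 2)(4) = 14 cm
12–13 s: ½(2 + 11)(1) = 6.5 cm
13–15 s: ½(11 + -4)(2) = 7 cm
Net displacement = 24.5 cm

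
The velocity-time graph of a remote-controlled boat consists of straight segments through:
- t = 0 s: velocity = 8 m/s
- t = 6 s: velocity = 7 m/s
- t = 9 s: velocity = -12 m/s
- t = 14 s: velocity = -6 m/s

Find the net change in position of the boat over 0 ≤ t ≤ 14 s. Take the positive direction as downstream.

Net displacement equals the area under the velocity-time graph (areas below the axis count negative).
0–6 s: ½(8 + 7)(6) = 45 m
6–9 s: ½(7 + -12)(3) = -7.5 m
9–14 s: ½(-12 + -6)(5) = -45 m
Net displacement = -7.5 m

-7.5 m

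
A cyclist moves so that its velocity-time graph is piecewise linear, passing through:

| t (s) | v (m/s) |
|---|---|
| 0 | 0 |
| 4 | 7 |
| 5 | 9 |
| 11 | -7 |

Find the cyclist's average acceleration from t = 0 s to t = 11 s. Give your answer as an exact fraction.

-7/11 m/s²

Average acceleration = Δv/Δt = (-7 − 0)/(11 − 0) = -7/11 m/s².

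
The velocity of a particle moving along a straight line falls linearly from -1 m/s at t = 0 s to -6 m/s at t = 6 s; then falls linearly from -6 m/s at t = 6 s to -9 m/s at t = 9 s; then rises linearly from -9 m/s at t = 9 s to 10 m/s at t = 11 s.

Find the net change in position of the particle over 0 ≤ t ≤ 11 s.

Net displacement equals the area under the velocity-time graph (areas below the axis count negative).
0–6 s: ½(-1 + -6)(6) = -21 m
6–9 s: ½(-6 + -9)(3) = -22.5 m
9–11 s: ½(-9 + 10)(2) = 1 m
Net displacement = -42.5 m

-42.5 m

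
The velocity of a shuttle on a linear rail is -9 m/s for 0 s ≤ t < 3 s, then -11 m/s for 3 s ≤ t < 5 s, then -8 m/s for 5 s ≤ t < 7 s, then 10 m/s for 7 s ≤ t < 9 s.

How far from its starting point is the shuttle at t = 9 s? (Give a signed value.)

Displacement is the signed area under the v-t curve.
0–3 s: -9 × 3 = -27 m
3–5 s: -11 × 2 = -22 m
5–7 s: -8 × 2 = -16 m
7–9 s: 10 × 2 = 20 m
Net displacement = -45 m

-45 m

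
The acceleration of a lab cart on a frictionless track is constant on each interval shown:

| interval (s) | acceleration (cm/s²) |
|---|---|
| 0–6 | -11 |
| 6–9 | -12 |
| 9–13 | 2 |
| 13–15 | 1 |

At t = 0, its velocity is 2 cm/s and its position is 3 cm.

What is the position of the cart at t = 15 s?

On each constant-a segment, Δv = aΔt and Δx = v₀Δt + ½aΔt²; chain segment to segment.
0–6 s: v starts 2 cm/s; Δx = 2·6 + ½·-11·6² = -186 cm; v ends -64 cm/s.
6–9 s: v starts -64 cm/s; Δx = -64·3 + ½·-12·3² = -246 cm; v ends -100 cm/s.
9–13 s: v starts -100 cm/s; Δx = -100·4 + ½·2·4² = -384 cm; v ends -92 cm/s.
13–15 s: v starts -92 cm/s; Δx = -92·2 + ½·1·2² = -182 cm; v ends -90 cm/s.
x(15) = 3 + Σ Δx = -995 cm.

-995 cm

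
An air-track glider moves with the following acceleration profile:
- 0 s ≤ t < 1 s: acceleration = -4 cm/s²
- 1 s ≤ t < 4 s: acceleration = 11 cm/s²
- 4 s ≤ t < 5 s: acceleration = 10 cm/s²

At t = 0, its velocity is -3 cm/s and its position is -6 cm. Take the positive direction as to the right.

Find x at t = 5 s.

On each constant-a segment, Δv = aΔt and Δx = v₀Δt + ½aΔt²; chain segment to segment.
0–1 s: v starts -3 cm/s; Δx = -3·1 + ½·-4·1² = -5 cm; v ends -7 cm/s.
1–4 s: v starts -7 cm/s; Δx = -7·3 + ½·11·3² = 28.5 cm; v ends 26 cm/s.
4–5 s: v starts 26 cm/s; Δx = 26·1 + ½·10·1² = 31 cm; v ends 36 cm/s.
x(5) = -6 + Σ Δx = 48.5 cm.

48.5 cm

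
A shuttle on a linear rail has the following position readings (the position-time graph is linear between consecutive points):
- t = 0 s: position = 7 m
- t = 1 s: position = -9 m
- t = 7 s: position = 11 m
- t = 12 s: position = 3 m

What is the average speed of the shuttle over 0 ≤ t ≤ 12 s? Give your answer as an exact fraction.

11/3 m/s

Average speed = (total path length)/(elapsed time); on a piecewise-linear x-t graph the path length is Σ|Δx|.
0–1 s: |Δx| = |-9 − 7| = 16 m
1–7 s: |Δx| = |11 − -9| = 20 m
7–12 s: |Δx| = |3 − 11| = 8 m
Total path = 44 m; average speed = 44/12 = 11/3 m/s.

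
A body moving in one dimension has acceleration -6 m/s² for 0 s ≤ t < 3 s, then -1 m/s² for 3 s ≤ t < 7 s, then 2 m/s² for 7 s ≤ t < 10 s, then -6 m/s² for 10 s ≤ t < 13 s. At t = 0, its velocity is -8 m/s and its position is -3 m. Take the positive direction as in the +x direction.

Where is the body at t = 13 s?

-346 m

On each constant-a segment, Δv = aΔt and Δx = v₀Δt + ½aΔt²; chain segment to segment.
0–3 s: v starts -8 m/s; Δx = -8·3 + ½·-6·3² = -51 m; v ends -26 m/s.
3–7 s: v starts -26 m/s; Δx = -26·4 + ½·-1·4² = -112 m; v ends -30 m/s.
7–10 s: v starts -30 m/s; Δx = -30·3 + ½·2·3² = -81 m; v ends -24 m/s.
10–13 s: v starts -24 m/s; Δx = -24·3 + ½·-6·3² = -99 m; v ends -42 m/s.
x(13) = -3 + Σ Δx = -346 m.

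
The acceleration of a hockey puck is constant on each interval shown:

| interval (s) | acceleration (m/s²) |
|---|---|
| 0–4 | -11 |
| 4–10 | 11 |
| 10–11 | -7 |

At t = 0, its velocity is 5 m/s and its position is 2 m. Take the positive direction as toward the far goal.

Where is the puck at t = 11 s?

-78.5 m

On each constant-a segment, Δv = aΔt and Δx = v₀Δt + ½aΔt²; chain segment to segment.
0–4 s: v starts 5 m/s; Δx = 5·4 + ½·-11·4² = -68 m; v ends -39 m/s.
4–10 s: v starts -39 m/s; Δx = -39·6 + ½·11·6² = -36 m; v ends 27 m/s.
10–11 s: v starts 27 m/s; Δx = 27·1 + ½·-7·1² = 23.5 m; v ends 20 m/s.
x(11) = 2 + Σ Δx = -78.5 m.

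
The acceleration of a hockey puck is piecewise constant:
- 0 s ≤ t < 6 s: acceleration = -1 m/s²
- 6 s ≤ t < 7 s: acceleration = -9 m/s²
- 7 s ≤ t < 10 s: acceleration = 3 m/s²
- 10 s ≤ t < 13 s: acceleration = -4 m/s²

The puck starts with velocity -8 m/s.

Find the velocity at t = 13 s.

Δv equals the area under the a-t graph; then v = v₀ + Δv.
0–6 s: -1 × 6 = -6 m/s
6–7 s: -9 × 1 = -9 m/s
7–10 s: 3 × 3 = 9 m/s
10–13 s: -4 × 3 = -12 m/s
Δv = -18 m/s, so v(13) = -8 + (-18) = -26 m/s.

-26 m/s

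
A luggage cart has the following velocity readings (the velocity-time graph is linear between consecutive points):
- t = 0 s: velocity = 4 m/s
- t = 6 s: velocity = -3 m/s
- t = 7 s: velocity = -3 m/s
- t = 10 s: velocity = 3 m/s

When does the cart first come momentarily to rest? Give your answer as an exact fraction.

t = 24/7 s

v changes sign on 0–6 s (from 4 to -3); the graph is linear there, so v = 0 at t = 0 + (-4)·(6 − 0)/(-3 − 4) = 24/7 s.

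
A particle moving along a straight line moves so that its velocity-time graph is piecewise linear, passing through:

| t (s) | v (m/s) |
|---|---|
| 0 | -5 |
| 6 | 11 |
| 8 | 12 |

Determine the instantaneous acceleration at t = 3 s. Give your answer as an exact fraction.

8/3 m/s²

Acceleration is the slope of the v-t graph on 0–6 s: (11 − -5)/(6 − 0) = 8/3 m/s².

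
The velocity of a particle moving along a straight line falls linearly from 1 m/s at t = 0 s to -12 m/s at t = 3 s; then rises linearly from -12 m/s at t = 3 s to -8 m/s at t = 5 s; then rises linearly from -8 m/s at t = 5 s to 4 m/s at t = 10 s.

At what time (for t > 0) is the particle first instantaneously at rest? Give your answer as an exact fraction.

v changes sign on 0–3 s (from 1 to -12); the graph is linear there, so v = 0 at t = 0 + (-1)·(3 − 0)/(-12 − 1) = 3/13 s.

t = 3/13 s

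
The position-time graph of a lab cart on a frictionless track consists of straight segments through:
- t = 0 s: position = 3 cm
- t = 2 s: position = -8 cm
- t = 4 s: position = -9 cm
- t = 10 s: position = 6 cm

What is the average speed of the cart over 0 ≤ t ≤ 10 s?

Average speed = (total path length)/(elapsed time); on a piecewise-linear x-t graph the path length is Σ|Δx|.
0–2 s: |Δx| = |-8 − 3| = 11 cm
2–4 s: |Δx| = |-9 − -8| = 1 cm
4–10 s: |Δx| = |6 − -9| = 15 cm
Total path = 27 cm; average speed = 27/10 = 2.7 cm/s.

2.7 cm/s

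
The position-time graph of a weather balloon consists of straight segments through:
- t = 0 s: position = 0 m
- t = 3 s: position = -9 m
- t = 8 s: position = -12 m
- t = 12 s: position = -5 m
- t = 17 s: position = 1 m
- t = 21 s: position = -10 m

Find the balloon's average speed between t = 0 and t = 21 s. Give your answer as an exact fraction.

12/7 m/s

Average speed = (total path length)/(elapsed time); on a piecewise-linear x-t graph the path length is Σ|Δx|.
0–3 s: |Δx| = |-9 − 0| = 9 m
3–8 s: |Δx| = |-12 − -9| = 3 m
8–12 s: |Δx| = |-5 − -12| = 7 m
12–17 s: |Δx| = |1 − -5| = 6 m
17–21 s: |Δx| = |-10 − 1| = 11 m
Total path = 36 m; average speed = 36/21 = 12/7 m/s.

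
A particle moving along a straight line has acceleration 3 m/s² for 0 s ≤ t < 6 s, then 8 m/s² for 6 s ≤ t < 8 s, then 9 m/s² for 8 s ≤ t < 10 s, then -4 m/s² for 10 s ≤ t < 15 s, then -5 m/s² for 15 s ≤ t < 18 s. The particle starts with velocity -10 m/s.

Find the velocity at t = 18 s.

Δv equals the area under the a-t graph; then v = v₀ + Δv.
0–6 s: 3 × 6 = 18 m/s
6–8 s: 8 × 2 = 16 m/s
8–10 s: 9 × 2 = 18 m/s
10–15 s: -4 × 5 = -20 m/s
15–18 s: -5 × 3 = -15 m/s
Δv = 17 m/s, so v(18) = -10 + (17) = 7 m/s.

7 m/s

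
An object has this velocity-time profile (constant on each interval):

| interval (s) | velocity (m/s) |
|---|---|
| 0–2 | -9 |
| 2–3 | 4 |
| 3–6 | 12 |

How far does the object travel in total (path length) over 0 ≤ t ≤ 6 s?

Total distance travelled is ∫|v| dt — sum the magnitudes of each area piece.
0–2 s: |-9| × 2 = 18 m
2–3 s: |4| × 1 = 4 m
3–6 s: |12| × 3 = 36 m
Total distance = 58 m

58 m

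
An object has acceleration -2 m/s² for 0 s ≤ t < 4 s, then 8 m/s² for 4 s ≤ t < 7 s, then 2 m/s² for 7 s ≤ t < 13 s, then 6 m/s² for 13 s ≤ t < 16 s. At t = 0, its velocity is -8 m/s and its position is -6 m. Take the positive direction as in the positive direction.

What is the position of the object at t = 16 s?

On each constant-a segment, Δv = aΔt and Δx = v₀Δt + ½aΔt²; chain segment to segment.
0–4 s: v starts -8 m/s; Δx = -8·4 + ½·-2·4² = -48 m; v ends -16 m/s.
4–7 s: v starts -16 m/s; Δx = -16·3 + ½·8·3² = -12 m; v ends 8 m/s.
7–13 s: v starts 8 m/s; Δx = 8·6 + ½·2·6² = 84 m; v ends 20 m/s.
13–16 s: v starts 20 m/s; Δx = 20·3 + ½·6·3² = 87 m; v ends 38 m/s.
x(16) = -6 + Σ Δx = 105 m.

105 m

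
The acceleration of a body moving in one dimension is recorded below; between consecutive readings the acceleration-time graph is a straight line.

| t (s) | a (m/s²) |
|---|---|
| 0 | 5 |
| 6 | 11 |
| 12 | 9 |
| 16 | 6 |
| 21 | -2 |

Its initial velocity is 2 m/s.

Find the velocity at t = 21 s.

Δv equals the area under the a-t graph; then v = v₀ + Δv.
0–6 s: ½(5 + 11)(6) = 48 m/s
6–12 s: ½(11 + 9)(6) = 60 m/s
12–16 s: ½(9 + 6)(4) = 30 m/s
16–21 s: ½(6 + -2)(5) = 10 m/s
Δv = 148 m/s, so v(21) = 2 + (148) = 150 m/s.

150 m/s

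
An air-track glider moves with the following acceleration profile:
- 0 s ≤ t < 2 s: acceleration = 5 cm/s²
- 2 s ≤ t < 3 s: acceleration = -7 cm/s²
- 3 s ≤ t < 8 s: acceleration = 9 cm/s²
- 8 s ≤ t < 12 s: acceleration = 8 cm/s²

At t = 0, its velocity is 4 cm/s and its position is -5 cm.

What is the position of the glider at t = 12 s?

443 cm

On each constant-a segment, Δv = aΔt and Δx = v₀Δt + ½aΔt²; chain segment to segment.
0–2 s: v starts 4 cm/s; Δx = 4·2 + ½·5·2² = 18 cm; v ends 14 cm/s.
2–3 s: v starts 14 cm/s; Δx = 14·1 + ½·-7·1² = 10.5 cm; v ends 7 cm/s.
3–8 s: v starts 7 cm/s; Δx = 7·5 + ½·9·5² = 147.5 cm; v ends 52 cm/s.
8–12 s: v starts 52 cm/s; Δx = 52·4 + ½·8·4² = 272 cm; v ends 84 cm/s.
x(12) = -5 + Σ Δx = 443 cm.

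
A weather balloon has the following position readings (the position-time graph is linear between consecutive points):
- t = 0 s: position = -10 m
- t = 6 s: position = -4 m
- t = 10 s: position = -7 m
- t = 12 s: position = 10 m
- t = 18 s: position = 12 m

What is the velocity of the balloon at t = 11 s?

Velocity is the slope of the x-t graph on 10–12 s: (10 − -7)/(12 − 10) = 8.5 m/s.

8.5 m/s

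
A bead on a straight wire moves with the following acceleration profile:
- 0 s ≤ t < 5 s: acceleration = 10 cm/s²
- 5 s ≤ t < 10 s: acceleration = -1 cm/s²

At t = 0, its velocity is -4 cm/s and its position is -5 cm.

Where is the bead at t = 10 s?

317.5 cm

On each constant-a segment, Δv = aΔt and Δx = v₀Δt + ½aΔt²; chain segment to segment.
0–5 s: v starts -4 cm/s; Δx = -4·5 + ½·10·5² = 105 cm; v ends 46 cm/s.
5–10 s: v starts 46 cm/s; Δx = 46·5 + ½·-1·5² = 217.5 cm; v ends 41 cm/s.
x(10) = -5 + Σ Δx = 317.5 cm.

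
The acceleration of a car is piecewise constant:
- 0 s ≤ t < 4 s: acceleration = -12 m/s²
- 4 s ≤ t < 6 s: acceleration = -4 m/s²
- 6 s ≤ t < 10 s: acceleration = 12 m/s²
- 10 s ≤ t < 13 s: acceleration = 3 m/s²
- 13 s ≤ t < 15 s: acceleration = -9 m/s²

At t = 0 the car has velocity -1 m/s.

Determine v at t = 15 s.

-18 m/s

Δv equals the area under the a-t graph; then v = v₀ + Δv.
0–4 s: -12 × 4 = -48 m/s
4–6 s: -4 × 2 = -8 m/s
6–10 s: 12 × 4 = 48 m/s
10–13 s: 3 × 3 = 9 m/s
13–15 s: -9 × 2 = -18 m/s
Δv = -17 m/s, so v(15) = -1 + (-17) = -18 m/s.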